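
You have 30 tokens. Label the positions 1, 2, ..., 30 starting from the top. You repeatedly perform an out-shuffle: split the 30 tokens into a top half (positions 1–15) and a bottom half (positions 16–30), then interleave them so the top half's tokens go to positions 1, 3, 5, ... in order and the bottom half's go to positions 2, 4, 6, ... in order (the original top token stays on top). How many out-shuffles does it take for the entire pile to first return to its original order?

28

The out-shuffle permutes the 30 positions with cycle lengths [1, 1, 28].
Every token is home exactly when every cycle has completed a whole number of laps, i.e. after lcm(1, 28) = 28 out-shuffles.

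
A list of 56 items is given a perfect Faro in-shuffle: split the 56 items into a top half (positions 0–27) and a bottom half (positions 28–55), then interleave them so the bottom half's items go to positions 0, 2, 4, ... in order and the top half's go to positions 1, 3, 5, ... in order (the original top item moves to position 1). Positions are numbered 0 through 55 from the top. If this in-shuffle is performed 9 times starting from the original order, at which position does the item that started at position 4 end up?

Track the item's position through each in-shuffle:
4 → 9 → 19 → 39 → 22 → 45 → 34 → 12 → 25 → 51

51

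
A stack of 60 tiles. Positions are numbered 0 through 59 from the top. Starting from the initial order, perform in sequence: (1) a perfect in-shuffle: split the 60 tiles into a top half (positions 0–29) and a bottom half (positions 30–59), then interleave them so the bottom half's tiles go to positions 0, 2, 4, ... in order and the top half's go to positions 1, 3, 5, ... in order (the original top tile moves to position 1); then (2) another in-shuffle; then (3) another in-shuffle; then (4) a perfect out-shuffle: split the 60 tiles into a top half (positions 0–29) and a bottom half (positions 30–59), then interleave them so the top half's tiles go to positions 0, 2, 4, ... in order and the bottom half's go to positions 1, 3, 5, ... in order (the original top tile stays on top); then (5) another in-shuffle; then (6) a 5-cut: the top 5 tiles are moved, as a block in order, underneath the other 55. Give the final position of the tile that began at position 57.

Track the tile from position 57 forward through each operation:
  after op 1 (in-shuffle): 57 → 54
  after op 2 (in-shuffle): 54 → 48
  after op 3 (in-shuffle): 48 → 36
  after op 4 (out-shuffle): 36 → 13
  after op 5 (in-shuffle): 13 → 27
  after op 6 (cut 5): 27 → 22

22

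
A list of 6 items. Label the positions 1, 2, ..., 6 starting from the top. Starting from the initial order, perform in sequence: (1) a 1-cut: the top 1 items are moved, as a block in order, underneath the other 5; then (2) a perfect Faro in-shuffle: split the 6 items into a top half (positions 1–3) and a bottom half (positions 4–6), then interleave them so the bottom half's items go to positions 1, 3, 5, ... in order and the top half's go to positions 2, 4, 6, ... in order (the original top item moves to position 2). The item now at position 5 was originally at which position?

1

Undo the operations in reverse order, starting from position 5:
  undo op 2 (in-shuffle, from bottom half): 5 ← 6
  undo op 1 (cut 1): 6 ← 1
So the item at position 5 came from original position 1.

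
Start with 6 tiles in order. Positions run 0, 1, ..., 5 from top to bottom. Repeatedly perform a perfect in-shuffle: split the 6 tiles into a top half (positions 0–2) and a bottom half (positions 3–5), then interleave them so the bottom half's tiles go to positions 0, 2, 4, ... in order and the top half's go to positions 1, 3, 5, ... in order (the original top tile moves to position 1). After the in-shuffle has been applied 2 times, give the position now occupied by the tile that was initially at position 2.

4

Track the tile's position through each in-shuffle:
2 → 5 → 4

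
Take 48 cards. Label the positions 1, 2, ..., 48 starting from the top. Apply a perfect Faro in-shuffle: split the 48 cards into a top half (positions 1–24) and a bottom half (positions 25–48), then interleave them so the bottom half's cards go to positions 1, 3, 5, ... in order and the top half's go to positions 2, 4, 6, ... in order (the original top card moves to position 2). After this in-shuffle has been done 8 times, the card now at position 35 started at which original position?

21

Work backwards from position 35, undoing one in-shuffle at a time:
35 ← 42 ← 21 ← 35 ← 42 ← 21 ← 35 ← 42 ← 21
So the card now at position 35 started at position 21.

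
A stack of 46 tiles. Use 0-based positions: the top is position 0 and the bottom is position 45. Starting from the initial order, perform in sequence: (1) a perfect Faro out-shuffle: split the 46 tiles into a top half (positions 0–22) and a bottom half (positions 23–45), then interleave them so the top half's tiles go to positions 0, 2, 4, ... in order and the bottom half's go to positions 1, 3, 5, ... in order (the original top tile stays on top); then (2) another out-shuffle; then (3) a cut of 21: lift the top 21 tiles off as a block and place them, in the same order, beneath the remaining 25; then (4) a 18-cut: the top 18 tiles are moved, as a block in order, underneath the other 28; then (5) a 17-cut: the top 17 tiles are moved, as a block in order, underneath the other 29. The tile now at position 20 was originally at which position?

30

Undo the operations in reverse order, starting from position 20:
  undo op 5 (cut 17): 20 ← 37
  undo op 4 (cut 18): 37 ← 9
  undo op 3 (cut 21): 9 ← 30
  undo op 2 (out-shuffle, from top half): 30 ← 15
  undo op 1 (out-shuffle, from bottom half): 15 ← 30
So the tile at position 20 came from original position 30.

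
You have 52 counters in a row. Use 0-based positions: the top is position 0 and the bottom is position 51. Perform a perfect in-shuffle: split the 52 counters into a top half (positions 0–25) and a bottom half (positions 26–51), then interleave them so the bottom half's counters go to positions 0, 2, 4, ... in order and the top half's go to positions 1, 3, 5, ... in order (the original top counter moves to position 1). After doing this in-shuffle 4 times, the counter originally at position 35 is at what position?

Track the counter's position through each in-shuffle:
35 → 18 → 37 → 22 → 45

45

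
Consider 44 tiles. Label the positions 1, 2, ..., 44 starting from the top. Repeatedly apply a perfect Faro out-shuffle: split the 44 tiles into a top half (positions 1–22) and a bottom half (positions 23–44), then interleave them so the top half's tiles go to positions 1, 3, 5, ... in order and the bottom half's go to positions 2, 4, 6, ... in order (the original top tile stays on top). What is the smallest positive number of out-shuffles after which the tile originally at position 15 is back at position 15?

Follow position 15 under repeated out-shuffles:
15 → 29 → 14 → 27 → 10 → 19 → 37 → 30 → 16 → 31 → 18 → 35 → 26 → 8 → 15
It first returns after 14 out-shuffles.

14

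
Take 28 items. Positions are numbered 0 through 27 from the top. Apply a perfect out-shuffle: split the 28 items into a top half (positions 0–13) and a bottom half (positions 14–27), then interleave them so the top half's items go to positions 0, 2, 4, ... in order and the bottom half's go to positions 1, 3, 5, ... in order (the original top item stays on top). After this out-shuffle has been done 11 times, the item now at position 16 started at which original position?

23

Work backwards from position 16, undoing one out-shuffle at a time:
16 ← 8 ← 4 ← 2 ← 1 ← 14 ← 7 ← 17 ← 22 ← 11 ← 19 ← 23
So the item now at position 16 started at position 23.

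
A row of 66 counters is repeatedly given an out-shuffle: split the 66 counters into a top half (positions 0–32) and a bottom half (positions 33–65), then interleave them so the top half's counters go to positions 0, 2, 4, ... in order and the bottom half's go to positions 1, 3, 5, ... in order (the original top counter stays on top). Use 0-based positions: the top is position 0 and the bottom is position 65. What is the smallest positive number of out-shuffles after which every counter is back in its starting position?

12

The out-shuffle permutes the 66 positions with cycle lengths [1, 1, 4, 12, 12, 12, 12, 12].
Every counter is home exactly when every cycle has completed a whole number of laps, i.e. after lcm(1, 4, 12) = 12 out-shuffles.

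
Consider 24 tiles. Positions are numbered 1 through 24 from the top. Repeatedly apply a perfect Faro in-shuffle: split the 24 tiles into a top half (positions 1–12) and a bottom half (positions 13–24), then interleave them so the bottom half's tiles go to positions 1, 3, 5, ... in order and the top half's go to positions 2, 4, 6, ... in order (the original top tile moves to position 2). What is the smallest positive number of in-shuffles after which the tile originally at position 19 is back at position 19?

20

Follow position 19 under repeated in-shuffles:
19 → 13 → 1 → 2 → 4 → 8 → 16 → 7 → 14 → 3 → 6 → 12 → 24 → 23 → 21 → 17 → 9 → 18 → 11 → 22 → 19
It first returns after 20 in-shuffles.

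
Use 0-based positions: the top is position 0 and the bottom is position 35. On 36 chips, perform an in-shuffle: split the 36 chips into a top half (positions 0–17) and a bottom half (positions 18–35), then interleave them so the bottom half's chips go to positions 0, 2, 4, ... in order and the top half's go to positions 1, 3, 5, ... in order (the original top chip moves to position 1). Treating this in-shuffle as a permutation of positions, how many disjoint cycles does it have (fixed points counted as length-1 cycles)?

1

Trace each unvisited position around until it returns:
(0 1 3 7 15 31 ... len 36)
1 cycle in total.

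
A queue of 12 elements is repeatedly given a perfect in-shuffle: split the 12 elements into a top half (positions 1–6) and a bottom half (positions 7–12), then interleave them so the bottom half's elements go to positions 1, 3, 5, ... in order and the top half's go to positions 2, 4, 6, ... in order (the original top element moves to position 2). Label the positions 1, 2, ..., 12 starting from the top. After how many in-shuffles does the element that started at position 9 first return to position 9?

12

Follow position 9 under repeated in-shuffles:
9 → 5 → 10 → 7 → 1 → 2 → 4 → 8 → 3 → 6 → 12 → 11 → 9
It first returns after 12 in-shuffles.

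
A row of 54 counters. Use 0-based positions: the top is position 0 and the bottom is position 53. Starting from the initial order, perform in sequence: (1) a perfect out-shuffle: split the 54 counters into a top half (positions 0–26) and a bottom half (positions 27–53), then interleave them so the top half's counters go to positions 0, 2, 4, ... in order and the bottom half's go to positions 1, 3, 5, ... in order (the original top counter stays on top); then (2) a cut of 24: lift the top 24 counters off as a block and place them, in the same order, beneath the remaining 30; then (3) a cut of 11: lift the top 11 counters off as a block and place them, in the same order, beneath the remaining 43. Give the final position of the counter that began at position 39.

Track the counter from position 39 forward through each operation:
  after op 1 (out-shuffle): 39 → 25
  after op 2 (cut 24): 25 → 1
  after op 3 (cut 11): 1 → 44

44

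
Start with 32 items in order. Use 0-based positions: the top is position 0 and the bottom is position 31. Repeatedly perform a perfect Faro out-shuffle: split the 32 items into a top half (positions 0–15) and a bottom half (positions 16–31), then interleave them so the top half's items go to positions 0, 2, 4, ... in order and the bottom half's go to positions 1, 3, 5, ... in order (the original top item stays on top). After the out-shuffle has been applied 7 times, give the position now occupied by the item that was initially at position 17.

6

Track the item's position through each out-shuffle:
17 → 3 → 6 → 12 → 24 → 17 → 3 → 6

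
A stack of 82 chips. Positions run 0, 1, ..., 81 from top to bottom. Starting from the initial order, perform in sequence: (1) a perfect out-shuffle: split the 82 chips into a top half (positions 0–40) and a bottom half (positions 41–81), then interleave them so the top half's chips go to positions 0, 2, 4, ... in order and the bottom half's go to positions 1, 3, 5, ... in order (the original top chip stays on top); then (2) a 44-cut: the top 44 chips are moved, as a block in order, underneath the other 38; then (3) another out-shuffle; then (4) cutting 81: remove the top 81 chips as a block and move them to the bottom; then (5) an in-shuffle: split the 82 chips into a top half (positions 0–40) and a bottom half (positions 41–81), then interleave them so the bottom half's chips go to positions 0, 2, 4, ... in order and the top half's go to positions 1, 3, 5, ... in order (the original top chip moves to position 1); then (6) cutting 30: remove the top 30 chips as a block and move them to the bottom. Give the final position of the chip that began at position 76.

Track the chip from position 76 forward through each operation:
  after op 1 (out-shuffle): 76 → 71
  after op 2 (cut 44): 71 → 27
  after op 3 (out-shuffle): 27 → 54
  after op 4 (cut 81): 54 → 55
  after op 5 (in-shuffle): 55 → 28
  after op 6 (cut 30): 28 → 80

80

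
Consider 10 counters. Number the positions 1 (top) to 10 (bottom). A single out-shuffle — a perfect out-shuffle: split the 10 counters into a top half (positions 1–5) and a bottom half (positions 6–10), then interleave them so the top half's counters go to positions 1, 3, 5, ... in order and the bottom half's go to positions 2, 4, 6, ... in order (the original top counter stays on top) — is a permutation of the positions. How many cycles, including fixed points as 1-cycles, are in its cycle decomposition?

4

Trace each unvisited position around until it returns:
(1) (2 3 5 9 8 6) (4 7) (10)
4 cycles in total.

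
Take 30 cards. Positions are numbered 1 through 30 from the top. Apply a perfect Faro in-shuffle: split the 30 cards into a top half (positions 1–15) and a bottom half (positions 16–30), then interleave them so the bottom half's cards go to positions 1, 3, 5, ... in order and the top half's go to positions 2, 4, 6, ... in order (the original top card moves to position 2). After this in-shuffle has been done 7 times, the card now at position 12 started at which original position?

3

Work backwards from position 12, undoing one in-shuffle at a time:
12 ← 6 ← 3 ← 17 ← 24 ← 12 ← 6 ← 3
So the card now at position 12 started at position 3.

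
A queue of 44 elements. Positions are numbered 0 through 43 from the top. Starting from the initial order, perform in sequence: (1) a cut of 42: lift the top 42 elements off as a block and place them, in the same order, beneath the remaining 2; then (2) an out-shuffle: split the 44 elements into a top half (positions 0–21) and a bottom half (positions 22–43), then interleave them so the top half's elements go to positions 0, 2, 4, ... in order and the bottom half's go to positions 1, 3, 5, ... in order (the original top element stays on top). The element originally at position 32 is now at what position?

Track the element from position 32 forward through each operation:
  after op 1 (cut 42): 32 → 34
  after op 2 (out-shuffle): 34 → 25

25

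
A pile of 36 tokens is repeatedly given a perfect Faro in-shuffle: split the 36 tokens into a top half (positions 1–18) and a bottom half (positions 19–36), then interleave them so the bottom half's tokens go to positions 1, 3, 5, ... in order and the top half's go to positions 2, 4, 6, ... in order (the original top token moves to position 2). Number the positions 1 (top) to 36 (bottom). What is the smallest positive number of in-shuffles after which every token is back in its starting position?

36

The in-shuffle permutes the 36 positions with cycle lengths [36].
Every token is home exactly when every cycle has completed a whole number of laps, i.e. after lcm(36) = 36 in-shuffles.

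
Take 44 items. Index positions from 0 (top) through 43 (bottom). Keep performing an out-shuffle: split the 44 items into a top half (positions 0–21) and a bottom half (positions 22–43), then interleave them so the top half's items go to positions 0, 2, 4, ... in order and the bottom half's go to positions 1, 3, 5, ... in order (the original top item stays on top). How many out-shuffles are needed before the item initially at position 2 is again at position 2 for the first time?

Follow position 2 under repeated out-shuffles:
2 → 4 → 8 → 16 → 32 → 21 → 42 → 41 → 39 → 35 → 27 → 11 → 22 → 1 → 2
It first returns after 14 out-shuffles.

14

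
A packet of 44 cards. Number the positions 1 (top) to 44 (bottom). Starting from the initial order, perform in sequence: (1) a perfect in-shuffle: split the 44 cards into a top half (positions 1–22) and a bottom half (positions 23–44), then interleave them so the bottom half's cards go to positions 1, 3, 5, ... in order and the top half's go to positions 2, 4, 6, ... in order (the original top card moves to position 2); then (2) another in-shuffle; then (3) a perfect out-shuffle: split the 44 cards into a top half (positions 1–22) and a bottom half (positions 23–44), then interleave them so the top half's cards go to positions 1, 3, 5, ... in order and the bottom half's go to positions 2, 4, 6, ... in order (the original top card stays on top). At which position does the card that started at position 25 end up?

19

Track the card from position 25 forward through each operation:
  after op 1 (in-shuffle): 25 → 5
  after op 2 (in-shuffle): 5 → 10
  after op 3 (out-shuffle): 10 → 19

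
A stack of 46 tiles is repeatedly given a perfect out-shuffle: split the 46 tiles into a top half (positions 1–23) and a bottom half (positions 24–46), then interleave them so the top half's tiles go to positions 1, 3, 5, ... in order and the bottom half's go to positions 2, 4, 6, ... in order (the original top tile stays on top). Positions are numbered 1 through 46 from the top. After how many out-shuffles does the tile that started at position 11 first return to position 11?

Follow position 11 under repeated out-shuffles:
11 → 21 → 41 → 36 → 26 → 6 → 11
It first returns after 6 out-shuffles.

6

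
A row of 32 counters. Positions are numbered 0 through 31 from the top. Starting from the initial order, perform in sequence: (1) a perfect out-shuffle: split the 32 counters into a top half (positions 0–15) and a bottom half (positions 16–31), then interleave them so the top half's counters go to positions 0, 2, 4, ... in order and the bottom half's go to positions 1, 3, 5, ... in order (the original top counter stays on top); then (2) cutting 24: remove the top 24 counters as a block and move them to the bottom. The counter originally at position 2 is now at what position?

12

Track the counter from position 2 forward through each operation:
  after op 1 (out-shuffle): 2 → 4
  after op 2 (cut 24): 4 → 12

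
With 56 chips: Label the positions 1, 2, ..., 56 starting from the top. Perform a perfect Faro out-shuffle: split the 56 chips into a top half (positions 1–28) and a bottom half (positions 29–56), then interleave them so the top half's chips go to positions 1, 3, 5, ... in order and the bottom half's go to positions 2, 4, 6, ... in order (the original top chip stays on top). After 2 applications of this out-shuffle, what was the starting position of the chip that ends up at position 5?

Work backwards from position 5, undoing one out-shuffle at a time:
5 ← 3 ← 2
So the chip now at position 5 started at position 2.

2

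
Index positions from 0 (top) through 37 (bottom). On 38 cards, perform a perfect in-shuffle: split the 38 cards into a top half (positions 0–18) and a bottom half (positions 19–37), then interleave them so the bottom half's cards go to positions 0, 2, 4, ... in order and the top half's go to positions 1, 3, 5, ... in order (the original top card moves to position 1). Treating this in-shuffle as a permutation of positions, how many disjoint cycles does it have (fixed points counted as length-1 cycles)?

Trace each unvisited position around until it returns:
(0 1 3 7 15 31 ... len 12) (2 5 11 23 8 17 ... len 12) (6 13 27 16 33 28 ... len 12) (12 25)
4 cycles in total.

4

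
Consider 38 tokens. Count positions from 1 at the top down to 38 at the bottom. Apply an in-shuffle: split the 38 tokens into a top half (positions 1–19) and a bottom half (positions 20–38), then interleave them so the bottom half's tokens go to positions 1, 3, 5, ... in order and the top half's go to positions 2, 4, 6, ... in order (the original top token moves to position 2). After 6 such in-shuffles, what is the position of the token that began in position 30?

9

Track the token's position through each in-shuffle:
30 → 21 → 3 → 6 → 12 → 24 → 9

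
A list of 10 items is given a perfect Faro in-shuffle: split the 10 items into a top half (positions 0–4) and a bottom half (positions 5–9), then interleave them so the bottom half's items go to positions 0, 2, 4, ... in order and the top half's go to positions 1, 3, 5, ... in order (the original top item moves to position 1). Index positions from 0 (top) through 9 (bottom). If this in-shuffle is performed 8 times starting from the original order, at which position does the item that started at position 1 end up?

5

Track the item's position through each in-shuffle:
1 → 3 → 7 → 4 → 9 → 8 → 6 → 2 → 5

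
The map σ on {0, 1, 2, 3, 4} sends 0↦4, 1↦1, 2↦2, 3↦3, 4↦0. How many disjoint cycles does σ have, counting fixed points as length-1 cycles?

Cycle decomposition: (0 4) (1) (2) (3).
4 cycles.

4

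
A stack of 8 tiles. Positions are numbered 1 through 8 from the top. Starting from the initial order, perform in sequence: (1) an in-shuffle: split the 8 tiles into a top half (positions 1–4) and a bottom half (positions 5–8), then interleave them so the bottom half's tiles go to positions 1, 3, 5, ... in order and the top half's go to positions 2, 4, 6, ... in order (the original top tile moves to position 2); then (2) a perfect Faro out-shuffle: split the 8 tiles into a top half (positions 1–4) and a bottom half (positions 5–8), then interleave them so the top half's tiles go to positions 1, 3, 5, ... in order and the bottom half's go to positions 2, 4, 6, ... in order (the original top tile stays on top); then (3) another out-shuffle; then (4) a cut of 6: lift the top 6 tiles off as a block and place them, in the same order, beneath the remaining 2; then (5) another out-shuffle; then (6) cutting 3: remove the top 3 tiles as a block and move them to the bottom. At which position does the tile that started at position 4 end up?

Track the tile from position 4 forward through each operation:
  after op 1 (in-shuffle): 4 → 8
  after op 2 (out-shuffle): 8 → 8
  after op 3 (out-shuffle): 8 → 8
  after op 4 (cut 6): 8 → 2
  after op 5 (out-shuffle): 2 → 3
  after op 6 (cut 3): 3 → 8

8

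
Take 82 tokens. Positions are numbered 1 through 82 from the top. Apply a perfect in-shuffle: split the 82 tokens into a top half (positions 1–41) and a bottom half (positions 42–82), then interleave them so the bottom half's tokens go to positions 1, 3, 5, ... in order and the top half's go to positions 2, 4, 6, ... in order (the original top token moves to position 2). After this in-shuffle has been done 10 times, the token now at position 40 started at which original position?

Work backwards from position 40, undoing one in-shuffle at a time:
40 ← 20 ← 10 ← 5 ← 44 ← 22 ← 11 ← 47 ← 65 ← 74 ← 37
So the token now at position 40 started at position 37.

37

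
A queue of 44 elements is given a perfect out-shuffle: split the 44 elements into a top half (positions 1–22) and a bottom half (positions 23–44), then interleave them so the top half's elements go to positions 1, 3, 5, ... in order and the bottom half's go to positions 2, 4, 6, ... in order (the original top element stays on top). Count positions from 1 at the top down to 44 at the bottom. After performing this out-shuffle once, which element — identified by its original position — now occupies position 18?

Work backwards from position 18, undoing one out-shuffle at a time:
18 ← 31
So the element now at position 18 started at position 31.

31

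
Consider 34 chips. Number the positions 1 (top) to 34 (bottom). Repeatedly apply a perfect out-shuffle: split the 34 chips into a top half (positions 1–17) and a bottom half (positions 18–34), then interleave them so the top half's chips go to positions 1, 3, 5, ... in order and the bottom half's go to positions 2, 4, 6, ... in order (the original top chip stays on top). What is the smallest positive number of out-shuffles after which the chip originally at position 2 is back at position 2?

Follow position 2 under repeated out-shuffles:
2 → 3 → 5 → 9 → 17 → 33 → 32 → 30 → 26 → 18 → 2
It first returns after 10 out-shuffles.

10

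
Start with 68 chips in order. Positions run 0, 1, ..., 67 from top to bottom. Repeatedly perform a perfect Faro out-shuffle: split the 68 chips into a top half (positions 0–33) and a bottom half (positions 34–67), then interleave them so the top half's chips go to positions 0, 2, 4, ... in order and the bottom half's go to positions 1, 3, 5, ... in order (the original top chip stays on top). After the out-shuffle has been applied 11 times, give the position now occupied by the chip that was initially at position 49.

Track the chip's position through each out-shuffle:
49 → 31 → 62 → 57 → 47 → 27 → 54 → 41 → 15 → 30 → 60 → 53

53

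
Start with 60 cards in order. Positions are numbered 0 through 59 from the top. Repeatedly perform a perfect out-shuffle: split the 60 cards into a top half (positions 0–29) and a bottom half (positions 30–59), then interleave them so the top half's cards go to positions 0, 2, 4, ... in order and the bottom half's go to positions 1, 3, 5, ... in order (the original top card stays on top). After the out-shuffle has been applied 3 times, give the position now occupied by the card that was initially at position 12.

Track the card's position through each out-shuffle:
12 → 24 → 48 → 37

37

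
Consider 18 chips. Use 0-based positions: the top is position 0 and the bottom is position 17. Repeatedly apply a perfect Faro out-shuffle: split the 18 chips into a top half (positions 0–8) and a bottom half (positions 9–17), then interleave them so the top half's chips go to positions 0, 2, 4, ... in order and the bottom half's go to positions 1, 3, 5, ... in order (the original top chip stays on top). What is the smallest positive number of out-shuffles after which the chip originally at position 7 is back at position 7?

8

Follow position 7 under repeated out-shuffles:
7 → 14 → 11 → 5 → 10 → 3 → 6 → 12 → 7
It first returns after 8 out-shuffles.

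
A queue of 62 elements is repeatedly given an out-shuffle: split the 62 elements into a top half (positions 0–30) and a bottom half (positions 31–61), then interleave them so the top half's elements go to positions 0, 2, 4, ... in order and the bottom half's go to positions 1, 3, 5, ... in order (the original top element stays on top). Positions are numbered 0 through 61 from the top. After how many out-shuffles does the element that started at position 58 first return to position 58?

60

Follow position 58 under repeated out-shuffles:
58 → 55 → 49 → 37 → 13 → 26 → 52 → 43 → ... → 58 (length 60)
It first returns after 60 out-shuffles.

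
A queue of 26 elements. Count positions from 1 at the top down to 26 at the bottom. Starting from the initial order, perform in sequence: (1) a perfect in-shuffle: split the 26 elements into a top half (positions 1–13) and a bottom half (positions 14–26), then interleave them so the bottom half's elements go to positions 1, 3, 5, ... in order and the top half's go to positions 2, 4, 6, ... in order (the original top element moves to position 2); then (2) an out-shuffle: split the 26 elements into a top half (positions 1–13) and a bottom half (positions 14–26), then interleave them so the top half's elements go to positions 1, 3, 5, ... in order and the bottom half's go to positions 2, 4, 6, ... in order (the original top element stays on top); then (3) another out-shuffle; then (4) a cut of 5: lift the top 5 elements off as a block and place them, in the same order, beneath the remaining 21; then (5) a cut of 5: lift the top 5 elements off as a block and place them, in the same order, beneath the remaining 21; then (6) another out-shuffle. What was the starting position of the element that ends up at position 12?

7

Undo the operations in reverse order, starting from position 12:
  undo op 6 (out-shuffle, from bottom half): 12 ← 19
  undo op 5 (cut 5): 19 ← 24
  undo op 4 (cut 5): 24 ← 3
  undo op 3 (out-shuffle, from top half): 3 ← 2
  undo op 2 (out-shuffle, from bottom half): 2 ← 14
  undo op 1 (in-shuffle, from top half): 14 ← 7
So the element at position 12 came from original position 7.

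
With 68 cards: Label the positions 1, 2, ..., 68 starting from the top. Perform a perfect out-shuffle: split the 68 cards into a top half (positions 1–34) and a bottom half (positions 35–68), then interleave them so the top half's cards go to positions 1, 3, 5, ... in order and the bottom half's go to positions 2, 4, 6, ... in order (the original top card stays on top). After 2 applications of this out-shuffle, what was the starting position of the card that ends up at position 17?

Work backwards from position 17, undoing one out-shuffle at a time:
17 ← 9 ← 5
So the card now at position 17 started at position 5.

5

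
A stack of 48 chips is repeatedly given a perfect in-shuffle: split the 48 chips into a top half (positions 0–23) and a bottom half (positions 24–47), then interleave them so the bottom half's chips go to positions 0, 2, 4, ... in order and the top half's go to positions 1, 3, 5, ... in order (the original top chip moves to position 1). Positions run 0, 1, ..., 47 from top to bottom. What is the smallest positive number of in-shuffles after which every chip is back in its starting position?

The in-shuffle permutes the 48 positions with cycle lengths [3, 3, 21, 21].
Every chip is home exactly when every cycle has completed a whole number of laps, i.e. after lcm(3, 21) = 21 in-shuffles.

21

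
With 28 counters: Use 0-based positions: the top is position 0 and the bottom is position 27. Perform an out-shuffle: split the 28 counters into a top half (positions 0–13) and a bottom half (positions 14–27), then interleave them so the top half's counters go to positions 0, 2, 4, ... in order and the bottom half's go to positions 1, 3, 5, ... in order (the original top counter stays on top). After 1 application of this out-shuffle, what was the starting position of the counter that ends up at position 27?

27

Work backwards from position 27, undoing one out-shuffle at a time:
27 ← 27
So the counter now at position 27 started at position 27.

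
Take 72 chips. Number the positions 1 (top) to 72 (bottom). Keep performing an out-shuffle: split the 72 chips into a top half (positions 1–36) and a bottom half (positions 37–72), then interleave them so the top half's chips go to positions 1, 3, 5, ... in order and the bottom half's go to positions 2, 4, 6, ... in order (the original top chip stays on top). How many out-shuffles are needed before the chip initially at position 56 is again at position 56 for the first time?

Follow position 56 under repeated out-shuffles:
56 → 40 → 8 → 15 → 29 → 57 → 42 → 12 → ... → 56 (length 35)
It first returns after 35 out-shuffles.

35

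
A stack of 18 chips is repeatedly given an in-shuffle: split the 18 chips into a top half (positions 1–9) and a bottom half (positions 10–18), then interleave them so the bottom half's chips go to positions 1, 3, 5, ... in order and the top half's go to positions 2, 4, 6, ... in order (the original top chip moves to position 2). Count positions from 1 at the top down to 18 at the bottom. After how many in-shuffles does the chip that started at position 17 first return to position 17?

18

Follow position 17 under repeated in-shuffles:
17 → 15 → 11 → 3 → 6 → 12 → 5 → 10 → 1 → 2 → 4 → 8 → 16 → 13 → 7 → 14 → 9 → 18 → 17
It first returns after 18 in-shuffles.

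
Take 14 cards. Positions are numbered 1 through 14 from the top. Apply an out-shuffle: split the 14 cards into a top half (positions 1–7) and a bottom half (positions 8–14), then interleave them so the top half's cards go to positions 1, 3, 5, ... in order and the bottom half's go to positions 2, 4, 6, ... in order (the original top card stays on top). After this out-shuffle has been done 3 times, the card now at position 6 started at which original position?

13

Work backwards from position 6, undoing one out-shuffle at a time:
6 ← 10 ← 12 ← 13
So the card now at position 6 started at position 13.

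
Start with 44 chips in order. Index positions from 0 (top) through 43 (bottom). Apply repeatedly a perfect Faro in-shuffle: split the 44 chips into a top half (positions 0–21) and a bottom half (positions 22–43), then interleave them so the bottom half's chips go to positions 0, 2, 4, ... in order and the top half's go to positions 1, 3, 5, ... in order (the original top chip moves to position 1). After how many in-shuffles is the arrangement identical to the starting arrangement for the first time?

The in-shuffle permutes the 44 positions with cycle lengths [2, 4, 4, 4, 6, 12, 12].
Every chip is home exactly when every cycle has completed a whole number of laps, i.e. after lcm(2, 4, 6, 12) = 12 in-shuffles.

12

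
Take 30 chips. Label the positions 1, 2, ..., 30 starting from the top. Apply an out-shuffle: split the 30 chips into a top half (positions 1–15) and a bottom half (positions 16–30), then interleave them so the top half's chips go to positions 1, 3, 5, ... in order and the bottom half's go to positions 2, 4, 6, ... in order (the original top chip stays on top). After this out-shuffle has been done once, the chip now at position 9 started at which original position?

5

Work backwards from position 9, undoing one out-shuffle at a time:
9 ← 5
So the chip now at position 9 started at position 5.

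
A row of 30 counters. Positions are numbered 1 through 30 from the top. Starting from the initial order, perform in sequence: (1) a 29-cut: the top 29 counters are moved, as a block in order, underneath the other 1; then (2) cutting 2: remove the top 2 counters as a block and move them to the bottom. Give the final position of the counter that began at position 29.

28

Track the counter from position 29 forward through each operation:
  after op 1 (cut 29): 29 → 30
  after op 2 (cut 2): 30 → 28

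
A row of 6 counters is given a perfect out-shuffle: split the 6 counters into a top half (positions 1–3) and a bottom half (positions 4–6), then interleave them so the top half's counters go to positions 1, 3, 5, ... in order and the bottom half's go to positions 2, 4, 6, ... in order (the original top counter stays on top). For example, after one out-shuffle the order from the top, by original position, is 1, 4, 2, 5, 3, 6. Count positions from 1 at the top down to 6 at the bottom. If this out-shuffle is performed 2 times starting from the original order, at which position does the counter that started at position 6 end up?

Position 6 is a fixed point of every out-shuffle, so the counter never moves.

6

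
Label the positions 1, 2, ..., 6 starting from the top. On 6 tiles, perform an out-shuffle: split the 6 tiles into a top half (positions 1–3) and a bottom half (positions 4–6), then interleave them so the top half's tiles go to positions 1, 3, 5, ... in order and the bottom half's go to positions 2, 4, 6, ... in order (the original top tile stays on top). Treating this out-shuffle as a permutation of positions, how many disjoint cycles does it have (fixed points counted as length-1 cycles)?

Trace each unvisited position around until it returns:
(1) (2 3 5 4) (6)
3 cycles in total.

3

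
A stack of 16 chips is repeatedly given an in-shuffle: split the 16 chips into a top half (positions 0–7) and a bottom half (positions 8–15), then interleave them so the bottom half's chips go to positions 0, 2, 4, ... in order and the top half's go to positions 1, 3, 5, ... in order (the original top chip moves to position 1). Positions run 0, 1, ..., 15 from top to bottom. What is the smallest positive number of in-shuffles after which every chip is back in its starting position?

The in-shuffle permutes the 16 positions with cycle lengths [8, 8].
Every chip is home exactly when every cycle has completed a whole number of laps, i.e. after lcm(8) = 8 in-shuffles.

8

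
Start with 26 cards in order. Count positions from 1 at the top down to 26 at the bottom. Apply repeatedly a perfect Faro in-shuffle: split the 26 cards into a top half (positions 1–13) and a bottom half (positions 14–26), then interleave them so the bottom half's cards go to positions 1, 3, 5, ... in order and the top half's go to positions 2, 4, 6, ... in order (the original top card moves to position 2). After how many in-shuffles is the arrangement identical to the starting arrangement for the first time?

18

The in-shuffle permutes the 26 positions with cycle lengths [2, 6, 18].
Every card is home exactly when every cycle has completed a whole number of laps, i.e. after lcm(2, 6, 18) = 18 in-shuffles.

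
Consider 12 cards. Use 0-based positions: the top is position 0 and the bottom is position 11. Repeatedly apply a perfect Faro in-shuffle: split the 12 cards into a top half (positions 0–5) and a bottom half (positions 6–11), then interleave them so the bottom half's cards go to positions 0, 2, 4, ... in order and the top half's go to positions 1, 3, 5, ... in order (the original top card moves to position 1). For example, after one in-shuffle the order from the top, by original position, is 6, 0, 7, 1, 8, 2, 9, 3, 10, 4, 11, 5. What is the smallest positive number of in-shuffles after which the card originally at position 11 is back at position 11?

Follow position 11 under repeated in-shuffles:
11 → 10 → 8 → 4 → 9 → 6 → 0 → 1 → 3 → 7 → 2 → 5 → 11
It first returns after 12 in-shuffles.

12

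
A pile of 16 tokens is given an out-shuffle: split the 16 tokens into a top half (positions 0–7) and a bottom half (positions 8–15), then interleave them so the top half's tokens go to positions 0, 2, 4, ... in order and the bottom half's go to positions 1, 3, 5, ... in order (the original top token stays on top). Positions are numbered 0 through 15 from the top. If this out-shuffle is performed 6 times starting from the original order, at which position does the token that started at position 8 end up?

Track the token's position through each out-shuffle:
8 → 1 → 2 → 4 → 8 → 1 → 2

2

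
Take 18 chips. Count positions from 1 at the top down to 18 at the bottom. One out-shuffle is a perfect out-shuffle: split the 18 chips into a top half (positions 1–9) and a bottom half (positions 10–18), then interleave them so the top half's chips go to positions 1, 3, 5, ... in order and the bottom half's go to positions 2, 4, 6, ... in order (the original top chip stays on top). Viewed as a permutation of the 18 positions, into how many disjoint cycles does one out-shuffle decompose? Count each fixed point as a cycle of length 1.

Trace each unvisited position around until it returns:
(1) (2 3 5 9 17 16 14 10) (4 7 13 8 15 12 6 11) (18)
4 cycles in total.

4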